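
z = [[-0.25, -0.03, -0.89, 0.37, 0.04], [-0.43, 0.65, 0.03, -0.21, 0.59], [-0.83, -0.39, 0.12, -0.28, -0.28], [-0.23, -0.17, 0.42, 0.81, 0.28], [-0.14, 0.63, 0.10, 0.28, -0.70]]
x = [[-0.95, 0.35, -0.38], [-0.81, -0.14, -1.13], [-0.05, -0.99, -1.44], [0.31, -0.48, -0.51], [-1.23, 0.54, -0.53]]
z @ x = [[0.37, 0.64, 1.2], [-0.91, 0.15, -0.82], [1.36, -0.37, 0.87], [0.24, -0.71, -0.89], [0.57, -0.75, -0.57]]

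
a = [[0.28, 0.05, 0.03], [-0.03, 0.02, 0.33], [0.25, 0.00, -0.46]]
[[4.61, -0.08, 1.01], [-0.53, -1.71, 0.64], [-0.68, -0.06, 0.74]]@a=[[1.55, 0.23, -0.35], [0.06, -0.06, -0.87], [-0.00, -0.04, -0.38]]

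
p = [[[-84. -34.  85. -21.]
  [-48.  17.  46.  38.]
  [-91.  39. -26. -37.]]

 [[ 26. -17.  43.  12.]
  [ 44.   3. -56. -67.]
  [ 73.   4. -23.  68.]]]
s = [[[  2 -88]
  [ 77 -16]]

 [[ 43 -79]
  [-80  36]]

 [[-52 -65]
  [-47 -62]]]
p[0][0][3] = -21.0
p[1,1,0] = 44.0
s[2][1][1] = -62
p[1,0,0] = 26.0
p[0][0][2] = 85.0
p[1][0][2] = 43.0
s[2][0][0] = -52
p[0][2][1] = 39.0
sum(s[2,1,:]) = -109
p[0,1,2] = 46.0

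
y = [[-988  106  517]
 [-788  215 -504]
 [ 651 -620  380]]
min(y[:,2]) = -504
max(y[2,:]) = 651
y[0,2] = 517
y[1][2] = -504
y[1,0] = -788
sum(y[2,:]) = 411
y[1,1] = 215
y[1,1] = 215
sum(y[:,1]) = -299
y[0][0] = -988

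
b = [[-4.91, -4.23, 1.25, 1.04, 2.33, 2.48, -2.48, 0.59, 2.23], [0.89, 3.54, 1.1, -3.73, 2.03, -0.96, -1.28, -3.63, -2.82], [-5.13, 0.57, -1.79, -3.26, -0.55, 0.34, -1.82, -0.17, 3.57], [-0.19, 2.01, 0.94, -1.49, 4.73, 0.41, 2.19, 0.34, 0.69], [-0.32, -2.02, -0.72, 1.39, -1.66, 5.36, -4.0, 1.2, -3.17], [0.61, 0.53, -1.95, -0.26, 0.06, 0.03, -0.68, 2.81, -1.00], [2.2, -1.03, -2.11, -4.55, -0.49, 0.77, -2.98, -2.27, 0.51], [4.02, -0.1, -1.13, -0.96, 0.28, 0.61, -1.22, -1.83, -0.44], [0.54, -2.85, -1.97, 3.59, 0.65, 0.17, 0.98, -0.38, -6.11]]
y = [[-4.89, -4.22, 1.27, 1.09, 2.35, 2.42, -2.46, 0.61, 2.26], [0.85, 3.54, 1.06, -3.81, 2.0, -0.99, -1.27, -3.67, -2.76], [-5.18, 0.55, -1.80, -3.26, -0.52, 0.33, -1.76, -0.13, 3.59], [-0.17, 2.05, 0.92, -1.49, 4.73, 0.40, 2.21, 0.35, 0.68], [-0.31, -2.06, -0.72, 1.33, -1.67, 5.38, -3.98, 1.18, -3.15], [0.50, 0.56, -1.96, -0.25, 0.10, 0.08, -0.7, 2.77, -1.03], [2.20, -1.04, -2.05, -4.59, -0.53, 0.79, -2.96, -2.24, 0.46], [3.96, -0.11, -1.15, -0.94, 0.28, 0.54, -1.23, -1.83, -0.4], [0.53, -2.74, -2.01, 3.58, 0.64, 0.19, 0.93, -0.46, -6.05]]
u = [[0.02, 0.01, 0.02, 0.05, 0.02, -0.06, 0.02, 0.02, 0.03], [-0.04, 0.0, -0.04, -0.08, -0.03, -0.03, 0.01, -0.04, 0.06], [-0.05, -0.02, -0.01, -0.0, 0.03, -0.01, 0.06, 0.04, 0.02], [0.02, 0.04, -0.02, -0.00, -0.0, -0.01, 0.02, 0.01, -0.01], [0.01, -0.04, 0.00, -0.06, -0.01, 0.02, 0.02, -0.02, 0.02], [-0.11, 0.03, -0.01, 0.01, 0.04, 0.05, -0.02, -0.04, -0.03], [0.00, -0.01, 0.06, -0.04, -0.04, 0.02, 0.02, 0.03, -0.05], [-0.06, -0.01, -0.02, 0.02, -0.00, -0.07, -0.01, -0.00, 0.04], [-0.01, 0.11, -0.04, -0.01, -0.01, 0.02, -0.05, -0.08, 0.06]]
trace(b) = -17.20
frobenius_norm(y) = 20.69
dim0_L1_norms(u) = [0.32, 0.27, 0.22, 0.27, 0.18, 0.29, 0.23, 0.28, 0.32]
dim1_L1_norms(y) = [21.57, 19.95, 17.12, 13.0, 19.78, 7.95, 16.86, 10.44, 17.13]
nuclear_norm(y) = 53.50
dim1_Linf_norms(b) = [4.91, 3.73, 5.13, 4.73, 5.36, 2.81, 4.55, 4.02, 6.11]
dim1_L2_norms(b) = [8.23, 7.5, 7.55, 5.93, 8.1, 3.73, 6.8, 4.88, 8.0]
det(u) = -0.00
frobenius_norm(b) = 20.73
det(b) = -1078149.16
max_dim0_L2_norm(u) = 0.14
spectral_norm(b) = 11.12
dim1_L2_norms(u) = [0.1, 0.13, 0.1, 0.06, 0.08, 0.14, 0.11, 0.11, 0.16]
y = b + u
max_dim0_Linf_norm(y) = 6.05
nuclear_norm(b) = 53.54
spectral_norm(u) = 0.20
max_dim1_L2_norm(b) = 8.23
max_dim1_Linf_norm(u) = 0.11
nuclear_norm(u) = 0.84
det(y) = -1135003.44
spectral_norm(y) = 11.10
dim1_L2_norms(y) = [8.21, 7.52, 7.58, 5.94, 8.09, 3.7, 6.79, 4.83, 7.92]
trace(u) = 0.13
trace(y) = -17.07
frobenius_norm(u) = 0.34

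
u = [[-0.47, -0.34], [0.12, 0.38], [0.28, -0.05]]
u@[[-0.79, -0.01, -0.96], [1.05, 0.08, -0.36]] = [[0.01, -0.02, 0.57],[0.30, 0.03, -0.25],[-0.27, -0.01, -0.25]]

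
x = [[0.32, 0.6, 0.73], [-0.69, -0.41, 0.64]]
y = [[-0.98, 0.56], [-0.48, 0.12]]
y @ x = [[-0.7, -0.82, -0.36],[-0.24, -0.34, -0.27]]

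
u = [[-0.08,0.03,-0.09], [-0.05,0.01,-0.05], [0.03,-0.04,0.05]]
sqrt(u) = [[-0.11+0.23j, (0.15+0.02j), (-0.21+0.2j)],[(-0.06+0.17j), 0.09+0.01j, (-0.08+0.15j)],[(0.13-0j), (-0.18-0j), (0.25-0j)]]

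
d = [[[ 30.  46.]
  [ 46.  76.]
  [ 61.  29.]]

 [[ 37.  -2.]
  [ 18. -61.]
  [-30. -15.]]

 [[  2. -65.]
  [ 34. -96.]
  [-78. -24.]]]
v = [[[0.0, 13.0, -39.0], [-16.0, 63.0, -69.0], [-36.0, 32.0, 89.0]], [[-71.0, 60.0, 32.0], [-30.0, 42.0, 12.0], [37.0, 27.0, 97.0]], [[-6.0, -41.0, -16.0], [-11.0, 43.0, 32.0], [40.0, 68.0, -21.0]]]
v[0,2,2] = 89.0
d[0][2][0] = 61.0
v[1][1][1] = 42.0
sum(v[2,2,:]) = 87.0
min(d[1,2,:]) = -30.0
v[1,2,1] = 27.0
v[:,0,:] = [[0.0, 13.0, -39.0], [-71.0, 60.0, 32.0], [-6.0, -41.0, -16.0]]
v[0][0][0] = 0.0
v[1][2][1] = 27.0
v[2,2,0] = 40.0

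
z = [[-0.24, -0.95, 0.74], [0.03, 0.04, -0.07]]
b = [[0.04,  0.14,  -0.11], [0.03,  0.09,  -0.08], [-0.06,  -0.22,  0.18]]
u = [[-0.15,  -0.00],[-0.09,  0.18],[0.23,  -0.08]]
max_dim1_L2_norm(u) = 0.24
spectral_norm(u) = 0.32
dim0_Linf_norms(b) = [0.06, 0.22, 0.18]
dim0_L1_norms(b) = [0.13, 0.45, 0.37]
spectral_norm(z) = 1.23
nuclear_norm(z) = 1.26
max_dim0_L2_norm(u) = 0.29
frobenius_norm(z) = 1.23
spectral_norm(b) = 0.36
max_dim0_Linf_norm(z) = 0.95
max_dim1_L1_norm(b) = 0.46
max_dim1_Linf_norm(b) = 0.22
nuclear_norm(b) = 0.37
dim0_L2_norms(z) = [0.24, 0.95, 0.74]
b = u @ z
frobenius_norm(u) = 0.35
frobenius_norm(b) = 0.36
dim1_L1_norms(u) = [0.15, 0.27, 0.31]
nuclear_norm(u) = 0.46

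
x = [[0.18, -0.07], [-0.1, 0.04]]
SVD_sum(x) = [[0.18, -0.07], [-0.1, 0.04]] + [[0.0, 0.0],[0.00, 0.00]]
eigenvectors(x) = [[0.87, 0.36], [-0.49, 0.93]]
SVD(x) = [[-0.87, 0.49], [0.49, 0.87]] @ diag([0.22113159428359877, 0.0009044388281463751]) @ [[-0.93, 0.36], [0.36, 0.93]]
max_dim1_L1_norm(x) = 0.25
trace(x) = 0.22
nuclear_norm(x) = 0.22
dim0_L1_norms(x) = [0.28, 0.11]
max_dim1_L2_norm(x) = 0.19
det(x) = 0.00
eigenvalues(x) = [0.22, 0.0]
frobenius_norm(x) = 0.22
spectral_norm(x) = 0.22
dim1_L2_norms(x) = [0.19, 0.11]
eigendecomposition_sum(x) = [[0.18, -0.07], [-0.1, 0.04]] + [[0.00, 0.00], [0.0, 0.00]]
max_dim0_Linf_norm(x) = 0.18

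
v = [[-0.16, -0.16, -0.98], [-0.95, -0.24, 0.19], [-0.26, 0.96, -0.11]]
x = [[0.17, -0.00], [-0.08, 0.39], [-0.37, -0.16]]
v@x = [[0.35, 0.09], [-0.21, -0.12], [-0.08, 0.39]]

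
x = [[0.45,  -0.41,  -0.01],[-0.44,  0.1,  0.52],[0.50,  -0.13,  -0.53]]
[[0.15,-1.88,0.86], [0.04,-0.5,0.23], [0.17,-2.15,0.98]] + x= [[0.6, -2.29, 0.85], [-0.40, -0.4, 0.75], [0.67, -2.28, 0.45]]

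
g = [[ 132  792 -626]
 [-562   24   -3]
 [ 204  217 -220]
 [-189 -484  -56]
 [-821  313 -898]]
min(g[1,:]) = -562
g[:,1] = [792, 24, 217, -484, 313]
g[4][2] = -898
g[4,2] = -898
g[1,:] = [-562, 24, -3]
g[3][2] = -56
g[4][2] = -898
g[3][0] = -189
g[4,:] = [-821, 313, -898]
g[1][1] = 24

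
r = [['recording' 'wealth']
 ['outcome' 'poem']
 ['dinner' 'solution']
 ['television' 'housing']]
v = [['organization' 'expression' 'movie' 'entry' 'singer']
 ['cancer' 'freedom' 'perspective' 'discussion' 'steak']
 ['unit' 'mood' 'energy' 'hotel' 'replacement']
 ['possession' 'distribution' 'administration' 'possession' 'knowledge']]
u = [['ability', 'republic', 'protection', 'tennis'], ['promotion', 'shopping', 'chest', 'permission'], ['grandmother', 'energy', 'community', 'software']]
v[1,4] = 'steak'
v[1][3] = 'discussion'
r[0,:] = ['recording', 'wealth']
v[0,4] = 'singer'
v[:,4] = ['singer', 'steak', 'replacement', 'knowledge']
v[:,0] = ['organization', 'cancer', 'unit', 'possession']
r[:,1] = ['wealth', 'poem', 'solution', 'housing']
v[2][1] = 'mood'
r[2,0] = 'dinner'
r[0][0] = 'recording'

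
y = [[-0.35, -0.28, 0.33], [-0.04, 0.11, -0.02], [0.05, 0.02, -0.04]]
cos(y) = [[0.93, -0.04, 0.06], [-0.00, 0.99, 0.01], [0.01, 0.01, 0.99]]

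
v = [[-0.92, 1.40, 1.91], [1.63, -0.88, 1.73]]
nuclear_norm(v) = 5.07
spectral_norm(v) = 2.65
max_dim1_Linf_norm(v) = 1.91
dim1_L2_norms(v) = [2.54, 2.53]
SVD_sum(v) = [[0.34, 0.28, 1.84], [0.33, 0.27, 1.80]] + [[-1.26, 1.12, 0.07],[1.30, -1.15, -0.07]]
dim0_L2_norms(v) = [1.87, 1.65, 2.58]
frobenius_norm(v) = 3.59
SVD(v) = [[-0.72, -0.7], [-0.7, 0.72]] @ diag([2.6480653978485567, 2.422075483695164]) @ [[-0.18, -0.15, -0.97], [0.75, -0.66, -0.04]]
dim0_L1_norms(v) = [2.55, 2.28, 3.64]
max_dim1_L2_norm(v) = 2.54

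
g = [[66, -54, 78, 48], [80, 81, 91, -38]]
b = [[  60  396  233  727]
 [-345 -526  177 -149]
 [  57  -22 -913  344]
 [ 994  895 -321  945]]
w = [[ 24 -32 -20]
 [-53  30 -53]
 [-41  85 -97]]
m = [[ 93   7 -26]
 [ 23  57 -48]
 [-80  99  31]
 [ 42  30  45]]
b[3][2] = -321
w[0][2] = -20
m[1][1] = 57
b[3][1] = 895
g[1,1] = 81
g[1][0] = 80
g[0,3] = 48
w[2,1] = 85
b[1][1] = -526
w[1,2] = -53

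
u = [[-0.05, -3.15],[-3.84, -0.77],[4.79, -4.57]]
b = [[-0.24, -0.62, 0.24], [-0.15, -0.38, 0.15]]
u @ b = [[0.48, 1.23, -0.48], [1.04, 2.67, -1.04], [-0.46, -1.23, 0.46]]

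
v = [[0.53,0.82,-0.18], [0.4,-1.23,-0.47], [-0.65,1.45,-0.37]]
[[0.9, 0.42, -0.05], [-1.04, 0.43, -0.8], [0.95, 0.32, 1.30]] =v @ [[0.4, 0.30, -0.87], [0.89, 0.11, 0.45], [0.23, -0.95, -0.22]]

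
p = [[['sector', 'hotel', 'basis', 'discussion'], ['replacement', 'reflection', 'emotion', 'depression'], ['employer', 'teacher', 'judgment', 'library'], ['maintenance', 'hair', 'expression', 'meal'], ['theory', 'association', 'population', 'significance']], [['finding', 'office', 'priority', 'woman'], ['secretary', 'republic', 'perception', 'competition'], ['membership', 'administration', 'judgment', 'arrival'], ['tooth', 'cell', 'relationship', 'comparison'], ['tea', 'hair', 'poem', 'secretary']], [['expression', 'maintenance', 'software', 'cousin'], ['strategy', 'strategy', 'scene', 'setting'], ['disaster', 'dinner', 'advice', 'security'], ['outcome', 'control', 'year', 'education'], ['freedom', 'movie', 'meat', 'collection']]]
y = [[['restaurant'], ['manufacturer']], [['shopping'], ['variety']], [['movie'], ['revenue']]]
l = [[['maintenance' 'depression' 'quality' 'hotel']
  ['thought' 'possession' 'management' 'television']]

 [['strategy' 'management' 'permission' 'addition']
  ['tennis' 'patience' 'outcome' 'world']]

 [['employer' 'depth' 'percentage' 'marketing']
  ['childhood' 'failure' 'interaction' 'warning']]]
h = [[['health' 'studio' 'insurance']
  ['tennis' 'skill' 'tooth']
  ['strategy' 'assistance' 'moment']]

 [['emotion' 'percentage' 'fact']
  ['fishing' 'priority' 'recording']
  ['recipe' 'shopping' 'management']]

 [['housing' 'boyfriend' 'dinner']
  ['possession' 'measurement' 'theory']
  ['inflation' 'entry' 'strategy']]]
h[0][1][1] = 'skill'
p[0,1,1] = 'reflection'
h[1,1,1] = 'priority'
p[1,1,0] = 'secretary'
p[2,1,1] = 'strategy'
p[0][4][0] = 'theory'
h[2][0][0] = 'housing'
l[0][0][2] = 'quality'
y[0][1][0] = 'manufacturer'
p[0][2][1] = 'teacher'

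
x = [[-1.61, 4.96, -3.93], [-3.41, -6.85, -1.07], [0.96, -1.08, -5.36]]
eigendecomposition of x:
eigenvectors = [[(0.81+0j), (0.81-0j), (-0.2+0j)], [-0.30+0.44j, (-0.3-0.44j), 0.73+0.00j], [(0.01-0.27j), (0.01+0.27j), 0.65+0.00j]]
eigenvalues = [(-3.48+4.01j), (-3.48-4.01j), (-6.87+0j)]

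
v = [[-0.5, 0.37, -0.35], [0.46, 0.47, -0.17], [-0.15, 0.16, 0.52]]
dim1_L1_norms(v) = [1.22, 1.1, 0.83]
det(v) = -0.27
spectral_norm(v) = 0.73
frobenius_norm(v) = 1.14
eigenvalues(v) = [(-0.7+0j), (0.59+0.17j), (0.59-0.17j)]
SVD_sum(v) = [[-0.12, 0.37, -0.45], [-0.07, 0.21, -0.25], [0.05, -0.16, 0.20]] + [[-0.37, -0.07, 0.04], [0.54, 0.11, -0.05], [-0.16, -0.03, 0.02]] + [[-0.01, 0.07, 0.06],[-0.02, 0.15, 0.13],[-0.04, 0.36, 0.31]]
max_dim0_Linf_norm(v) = 0.52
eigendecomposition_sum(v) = [[(-0.6+0j), 0.21+0.00j, -0.14+0.00j], [0.22-0.00j, -0.08-0.00j, 0.05-0.00j], [(-0.1+0j), (0.04+0j), (-0.02+0j)]] + [[(0.05-0j), (0.08+0.05j), -0.10+0.13j], [0.12-0.07j, (0.27+0.04j), -0.11+0.47j], [-0.02-0.08j, 0.06-0.16j, (0.27+0.13j)]] + [[(0.05+0j), (0.08-0.05j), -0.10-0.13j], [(0.12+0.07j), 0.27-0.04j, -0.11-0.47j], [-0.02+0.08j, 0.06+0.16j, 0.27-0.13j]]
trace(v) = 0.49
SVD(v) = [[-0.82, 0.55, 0.18], [-0.45, -0.80, 0.39], [0.36, 0.24, 0.9]] @ diag([0.7295230194361216, 0.6954426538217795, 0.5229298990860295]) @ [[0.20, -0.63, 0.75], [-0.98, -0.19, 0.1], [-0.08, 0.75, 0.65]]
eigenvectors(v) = [[(0.93+0j), 0.26+0.12j, 0.26-0.12j],[(-0.34+0j), (0.81+0j), 0.81-0.00j],[0.16+0.00j, (0.11-0.49j), (0.11+0.49j)]]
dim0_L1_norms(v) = [1.11, 1.0, 1.04]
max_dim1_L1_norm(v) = 1.22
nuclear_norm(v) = 1.95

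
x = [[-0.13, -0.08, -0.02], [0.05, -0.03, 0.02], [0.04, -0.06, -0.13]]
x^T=[[-0.13, 0.05, 0.04], [-0.08, -0.03, -0.06], [-0.02, 0.02, -0.13]]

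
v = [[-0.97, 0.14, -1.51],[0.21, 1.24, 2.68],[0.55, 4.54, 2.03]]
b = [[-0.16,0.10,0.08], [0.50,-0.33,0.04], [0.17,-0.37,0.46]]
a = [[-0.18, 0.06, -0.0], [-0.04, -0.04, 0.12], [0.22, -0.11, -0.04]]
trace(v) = 2.30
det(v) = 9.10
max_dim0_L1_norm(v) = 6.22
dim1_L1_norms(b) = [0.34, 0.87, 1.0]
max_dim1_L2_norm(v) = 5.0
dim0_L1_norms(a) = [0.44, 0.21, 0.16]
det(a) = -0.00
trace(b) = -0.03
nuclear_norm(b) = 1.22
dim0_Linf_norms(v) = [0.97, 4.54, 2.68]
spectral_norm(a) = 0.31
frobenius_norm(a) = 0.34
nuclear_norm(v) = 8.58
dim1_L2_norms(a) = [0.19, 0.13, 0.25]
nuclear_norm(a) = 0.47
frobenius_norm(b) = 0.88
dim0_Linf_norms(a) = [0.22, 0.11, 0.12]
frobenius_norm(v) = 6.09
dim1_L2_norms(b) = [0.2, 0.6, 0.61]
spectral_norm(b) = 0.78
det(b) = -0.01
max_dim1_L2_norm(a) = 0.25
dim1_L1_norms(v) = [2.62, 4.13, 7.12]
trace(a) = -0.26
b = v @ a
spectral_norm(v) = 5.61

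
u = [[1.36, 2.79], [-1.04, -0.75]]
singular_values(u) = [3.31, 0.57]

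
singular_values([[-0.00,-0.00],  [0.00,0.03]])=[0.03, -0.0]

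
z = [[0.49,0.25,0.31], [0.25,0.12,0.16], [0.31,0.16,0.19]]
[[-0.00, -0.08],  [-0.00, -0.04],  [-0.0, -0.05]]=z @[[0.03, -0.14], [-0.14, -0.02], [0.05, -0.02]]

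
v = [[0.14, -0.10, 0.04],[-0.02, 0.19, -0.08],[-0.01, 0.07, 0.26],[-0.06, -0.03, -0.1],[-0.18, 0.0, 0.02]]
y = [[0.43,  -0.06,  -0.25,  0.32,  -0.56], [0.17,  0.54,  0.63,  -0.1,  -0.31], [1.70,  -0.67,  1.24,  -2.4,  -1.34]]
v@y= [[0.11, -0.09, -0.05, -0.04, -0.10], [-0.11, 0.16, 0.03, 0.17, 0.06], [0.45, -0.14, 0.37, -0.63, -0.36], [-0.20, 0.05, -0.13, 0.22, 0.18], [-0.04, -0.0, 0.07, -0.11, 0.07]]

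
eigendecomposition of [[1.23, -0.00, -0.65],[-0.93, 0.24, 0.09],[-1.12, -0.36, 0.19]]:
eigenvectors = [[-0.73,0.34,0.23], [0.52,0.37,-0.93], [0.44,0.86,0.28]]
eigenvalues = [1.62, -0.41, 0.45]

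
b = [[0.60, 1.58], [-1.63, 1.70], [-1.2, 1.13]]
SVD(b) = [[0.31, -0.95], [0.78, 0.23], [0.54, 0.22]] @ diag([2.9874872593461497, 1.4815936943860255]) @ [[-0.58, 0.81], [-0.81, -0.58]]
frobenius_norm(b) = 3.33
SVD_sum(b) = [[-0.54, 0.77], [-1.35, 1.9], [-0.94, 1.32]] + [[1.14,0.81], [-0.28,-0.20], [-0.26,-0.19]]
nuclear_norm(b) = 4.47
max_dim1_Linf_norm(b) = 1.7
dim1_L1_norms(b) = [2.18, 3.33, 2.33]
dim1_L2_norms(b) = [1.69, 2.36, 1.65]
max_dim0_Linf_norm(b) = 1.7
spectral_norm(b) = 2.99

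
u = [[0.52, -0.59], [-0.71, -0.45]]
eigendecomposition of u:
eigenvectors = [[0.88, 0.41],[-0.48, 0.91]]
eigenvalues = [0.84, -0.77]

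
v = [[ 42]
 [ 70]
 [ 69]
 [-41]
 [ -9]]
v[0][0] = 42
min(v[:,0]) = -41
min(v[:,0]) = -41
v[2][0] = 69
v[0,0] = 42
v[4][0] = -9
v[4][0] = -9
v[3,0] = -41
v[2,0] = 69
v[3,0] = -41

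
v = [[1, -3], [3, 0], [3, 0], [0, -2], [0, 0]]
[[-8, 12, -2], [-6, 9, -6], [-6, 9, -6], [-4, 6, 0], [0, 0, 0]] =v @[[-2, 3, -2], [2, -3, 0]]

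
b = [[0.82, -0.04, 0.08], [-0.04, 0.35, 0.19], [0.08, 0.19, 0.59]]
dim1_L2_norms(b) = [0.82, 0.4, 0.62]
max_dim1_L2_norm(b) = 0.82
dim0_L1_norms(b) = [0.94, 0.58, 0.86]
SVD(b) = [[-0.94, 0.31, -0.13],[-0.05, -0.50, -0.86],[-0.33, -0.81, 0.49]] @ diag([0.8460509819358256, 0.6780472709852402, 0.23590174707893397]) @ [[-0.94, -0.05, -0.33], [0.31, -0.5, -0.81], [-0.13, -0.86, 0.49]]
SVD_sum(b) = [[0.75, 0.04, 0.26], [0.04, 0.0, 0.01], [0.26, 0.01, 0.09]] + [[0.07, -0.11, -0.17], [-0.11, 0.17, 0.28], [-0.17, 0.28, 0.44]] + [[0.0, 0.03, -0.01], [0.03, 0.18, -0.10], [-0.01, -0.10, 0.06]]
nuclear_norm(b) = 1.76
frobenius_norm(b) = 1.11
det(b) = 0.14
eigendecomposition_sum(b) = [[0.0, 0.03, -0.01],[0.03, 0.18, -0.10],[-0.01, -0.1, 0.06]] + [[0.75, 0.04, 0.26], [0.04, 0.0, 0.01], [0.26, 0.01, 0.09]] + [[0.07, -0.11, -0.17], [-0.11, 0.17, 0.28], [-0.17, 0.28, 0.44]]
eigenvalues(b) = [0.24, 0.85, 0.68]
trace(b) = 1.76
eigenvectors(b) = [[0.13, 0.94, -0.31], [0.86, 0.05, 0.5], [-0.49, 0.33, 0.81]]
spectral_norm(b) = 0.85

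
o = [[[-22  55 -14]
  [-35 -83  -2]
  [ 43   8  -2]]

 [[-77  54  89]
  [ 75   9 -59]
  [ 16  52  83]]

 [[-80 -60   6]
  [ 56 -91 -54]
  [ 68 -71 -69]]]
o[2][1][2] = -54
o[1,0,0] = -77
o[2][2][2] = -69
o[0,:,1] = [55, -83, 8]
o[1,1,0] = 75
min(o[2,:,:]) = -91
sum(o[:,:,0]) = 44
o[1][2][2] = 83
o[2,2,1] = -71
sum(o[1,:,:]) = 242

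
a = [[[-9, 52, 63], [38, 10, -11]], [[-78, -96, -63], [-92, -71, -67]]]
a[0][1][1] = 10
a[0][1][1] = 10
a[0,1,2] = -11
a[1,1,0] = -92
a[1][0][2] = -63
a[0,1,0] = 38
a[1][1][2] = -67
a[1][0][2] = -63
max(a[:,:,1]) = 52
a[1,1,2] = -67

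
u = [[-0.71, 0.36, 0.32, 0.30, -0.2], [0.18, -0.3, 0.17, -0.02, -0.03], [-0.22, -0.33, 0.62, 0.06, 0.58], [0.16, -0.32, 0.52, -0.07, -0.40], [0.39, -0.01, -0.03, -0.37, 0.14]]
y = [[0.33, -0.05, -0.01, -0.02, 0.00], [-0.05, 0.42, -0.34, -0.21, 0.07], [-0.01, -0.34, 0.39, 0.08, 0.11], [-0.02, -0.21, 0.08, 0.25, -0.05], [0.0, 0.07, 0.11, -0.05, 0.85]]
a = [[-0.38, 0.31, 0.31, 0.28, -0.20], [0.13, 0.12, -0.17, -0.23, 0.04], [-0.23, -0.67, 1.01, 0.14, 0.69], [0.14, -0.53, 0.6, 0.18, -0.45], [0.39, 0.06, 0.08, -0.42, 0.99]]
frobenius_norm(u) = 1.67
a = y + u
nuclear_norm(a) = 3.98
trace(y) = 2.24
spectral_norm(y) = 0.88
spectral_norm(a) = 1.57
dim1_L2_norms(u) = [0.93, 0.39, 0.94, 0.75, 0.56]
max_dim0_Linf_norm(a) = 1.01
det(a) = -0.04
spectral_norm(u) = 1.09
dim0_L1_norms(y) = [0.41, 1.09, 0.93, 0.61, 1.08]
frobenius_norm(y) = 1.26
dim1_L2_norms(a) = [0.67, 0.34, 1.42, 0.95, 1.15]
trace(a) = 1.92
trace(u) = -0.32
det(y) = 0.00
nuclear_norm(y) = 2.24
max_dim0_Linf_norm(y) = 0.85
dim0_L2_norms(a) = [0.62, 0.92, 1.23, 0.6, 1.3]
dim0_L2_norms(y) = [0.33, 0.59, 0.54, 0.34, 0.86]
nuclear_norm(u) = 3.10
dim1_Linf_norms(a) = [0.38, 0.23, 1.01, 0.6, 0.99]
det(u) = 0.00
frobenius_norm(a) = 2.19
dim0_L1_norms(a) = [1.27, 1.69, 2.17, 1.25, 2.37]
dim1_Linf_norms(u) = [0.71, 0.3, 0.62, 0.52, 0.39]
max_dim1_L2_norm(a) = 1.42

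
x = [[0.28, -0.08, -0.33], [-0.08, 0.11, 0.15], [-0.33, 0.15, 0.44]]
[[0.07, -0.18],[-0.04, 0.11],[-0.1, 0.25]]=x@[[-0.11, -0.19], [-0.05, 0.50], [-0.3, 0.26]]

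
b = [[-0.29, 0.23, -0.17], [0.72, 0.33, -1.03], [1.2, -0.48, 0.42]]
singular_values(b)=[1.46, 1.25, 0.07]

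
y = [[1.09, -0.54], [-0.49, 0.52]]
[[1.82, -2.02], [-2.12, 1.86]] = y @ [[-0.65, -0.15], [-4.69, 3.44]]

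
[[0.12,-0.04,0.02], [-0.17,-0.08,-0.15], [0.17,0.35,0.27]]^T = [[0.12, -0.17, 0.17],[-0.04, -0.08, 0.35],[0.02, -0.15, 0.27]]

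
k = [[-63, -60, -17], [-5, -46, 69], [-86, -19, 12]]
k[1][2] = 69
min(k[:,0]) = -86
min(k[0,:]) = -63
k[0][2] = -17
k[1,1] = -46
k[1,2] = 69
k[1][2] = 69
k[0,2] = -17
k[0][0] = -63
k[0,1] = -60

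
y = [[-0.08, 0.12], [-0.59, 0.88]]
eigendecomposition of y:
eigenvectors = [[-0.83, -0.14], [-0.56, -0.99]]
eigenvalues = [0.0, 0.8]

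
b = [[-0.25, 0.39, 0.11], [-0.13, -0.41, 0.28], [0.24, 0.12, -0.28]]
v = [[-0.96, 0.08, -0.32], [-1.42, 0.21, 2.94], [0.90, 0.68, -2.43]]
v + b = [[-1.21, 0.47, -0.21], [-1.55, -0.20, 3.22], [1.14, 0.80, -2.71]]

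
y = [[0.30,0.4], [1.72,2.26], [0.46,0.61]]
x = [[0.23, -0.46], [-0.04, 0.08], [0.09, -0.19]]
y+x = [[0.53, -0.06], [1.68, 2.34], [0.55, 0.42]]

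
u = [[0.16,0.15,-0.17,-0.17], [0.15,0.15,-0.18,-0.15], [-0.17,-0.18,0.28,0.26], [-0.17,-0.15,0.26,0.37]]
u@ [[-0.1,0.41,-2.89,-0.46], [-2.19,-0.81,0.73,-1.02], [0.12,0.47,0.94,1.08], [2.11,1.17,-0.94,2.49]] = [[-0.72, -0.33, -0.35, -0.83], [-0.68, -0.32, -0.35, -0.79], [0.99, 0.51, 0.38, 1.21], [1.16, 0.61, 0.28, 1.43]]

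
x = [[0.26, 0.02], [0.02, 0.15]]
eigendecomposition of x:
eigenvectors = [[0.98,-0.17], [0.17,0.98]]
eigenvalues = [0.26, 0.15]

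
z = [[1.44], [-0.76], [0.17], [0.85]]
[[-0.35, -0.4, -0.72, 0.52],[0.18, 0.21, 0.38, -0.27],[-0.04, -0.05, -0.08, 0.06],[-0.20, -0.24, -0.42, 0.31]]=z@[[-0.24, -0.28, -0.50, 0.36]]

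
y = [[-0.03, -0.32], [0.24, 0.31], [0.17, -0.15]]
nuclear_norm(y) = 0.75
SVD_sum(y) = [[-0.11,-0.29], [0.13,0.35], [-0.03,-0.08]] + [[0.08, -0.03], [0.11, -0.04], [0.2, -0.07]]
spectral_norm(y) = 0.49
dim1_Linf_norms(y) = [0.32, 0.31, 0.17]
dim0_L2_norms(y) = [0.3, 0.47]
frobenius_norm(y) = 0.56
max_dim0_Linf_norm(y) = 0.32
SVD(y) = [[-0.63, -0.33],[0.76, -0.45],[-0.16, -0.83]] @ diag([0.4929448759646283, 0.2557446954683855]) @ [[0.35, 0.94], [-0.94, 0.35]]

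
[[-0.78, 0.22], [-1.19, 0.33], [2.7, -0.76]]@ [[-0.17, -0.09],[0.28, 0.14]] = [[0.19, 0.1],[0.29, 0.15],[-0.67, -0.35]]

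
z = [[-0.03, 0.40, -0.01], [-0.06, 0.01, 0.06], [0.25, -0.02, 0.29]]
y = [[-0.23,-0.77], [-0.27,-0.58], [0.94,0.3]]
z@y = [[-0.11, -0.21], [0.07, 0.06], [0.22, -0.09]]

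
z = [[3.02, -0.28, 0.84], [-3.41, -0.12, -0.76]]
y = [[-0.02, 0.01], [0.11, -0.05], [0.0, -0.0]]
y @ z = [[-0.09, 0.0, -0.02], [0.50, -0.02, 0.13], [0.00, 0.0, 0.00]]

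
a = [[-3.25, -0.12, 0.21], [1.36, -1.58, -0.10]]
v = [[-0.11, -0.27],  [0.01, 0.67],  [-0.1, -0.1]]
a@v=[[0.34, 0.78], [-0.16, -1.42]]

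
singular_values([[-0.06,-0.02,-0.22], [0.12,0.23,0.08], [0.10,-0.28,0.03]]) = [0.37, 0.26, 0.11]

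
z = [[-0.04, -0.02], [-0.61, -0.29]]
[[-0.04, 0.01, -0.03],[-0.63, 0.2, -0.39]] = z @ [[0.93, -0.29, 0.58],[0.23, -0.07, 0.14]]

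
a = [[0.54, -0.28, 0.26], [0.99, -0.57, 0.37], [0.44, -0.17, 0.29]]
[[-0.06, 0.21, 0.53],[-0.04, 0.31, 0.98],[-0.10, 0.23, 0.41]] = a@[[0.04, 0.39, 0.5], [-0.19, 0.45, -0.69], [-0.50, 0.48, 0.25]]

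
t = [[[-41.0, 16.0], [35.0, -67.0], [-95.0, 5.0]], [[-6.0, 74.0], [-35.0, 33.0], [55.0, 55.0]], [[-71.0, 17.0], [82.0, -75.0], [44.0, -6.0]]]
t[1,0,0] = -6.0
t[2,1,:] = [82.0, -75.0]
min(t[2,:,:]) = -75.0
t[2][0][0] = -71.0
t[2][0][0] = -71.0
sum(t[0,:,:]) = -147.0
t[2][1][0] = 82.0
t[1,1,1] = 33.0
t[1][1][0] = -35.0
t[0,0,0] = -41.0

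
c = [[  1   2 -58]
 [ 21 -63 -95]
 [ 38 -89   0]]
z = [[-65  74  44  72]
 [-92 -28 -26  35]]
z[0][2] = 44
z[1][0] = -92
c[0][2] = -58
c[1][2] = -95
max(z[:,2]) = 44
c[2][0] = 38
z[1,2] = -26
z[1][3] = 35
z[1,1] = -28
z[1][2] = -26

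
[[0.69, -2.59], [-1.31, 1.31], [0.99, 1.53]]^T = [[0.69, -1.31, 0.99], [-2.59, 1.31, 1.53]]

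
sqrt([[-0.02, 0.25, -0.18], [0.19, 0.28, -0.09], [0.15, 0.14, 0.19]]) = [[(0.13+0.25j), (0.34-0.19j), -0.22+0.09j], [(0.25-0.14j), 0.49+0.10j, -0.05-0.05j], [0.17-0.06j, 0.10+0.05j, (0.47-0.02j)]]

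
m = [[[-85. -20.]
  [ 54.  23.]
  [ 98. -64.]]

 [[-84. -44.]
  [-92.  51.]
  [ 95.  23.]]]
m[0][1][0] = 54.0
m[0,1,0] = 54.0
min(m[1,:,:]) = -92.0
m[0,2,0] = 98.0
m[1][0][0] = -84.0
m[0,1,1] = 23.0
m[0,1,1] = 23.0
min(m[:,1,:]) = -92.0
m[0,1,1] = 23.0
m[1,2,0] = 95.0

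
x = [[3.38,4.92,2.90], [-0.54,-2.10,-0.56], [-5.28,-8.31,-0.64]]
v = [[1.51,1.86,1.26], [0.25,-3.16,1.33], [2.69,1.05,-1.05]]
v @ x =[[-2.55, -6.95, 2.53], [-4.47, -3.19, 1.64], [14.07, 19.76, 7.88]]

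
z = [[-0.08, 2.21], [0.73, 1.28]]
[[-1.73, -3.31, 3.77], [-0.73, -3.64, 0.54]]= z @ [[0.35, -2.22, -2.12], [-0.77, -1.58, 1.63]]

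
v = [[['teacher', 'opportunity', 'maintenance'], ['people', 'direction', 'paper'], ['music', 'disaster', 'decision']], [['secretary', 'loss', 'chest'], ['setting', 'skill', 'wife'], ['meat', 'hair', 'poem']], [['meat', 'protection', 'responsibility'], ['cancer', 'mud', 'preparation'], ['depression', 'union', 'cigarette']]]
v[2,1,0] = 'cancer'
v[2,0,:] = ['meat', 'protection', 'responsibility']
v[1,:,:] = [['secretary', 'loss', 'chest'], ['setting', 'skill', 'wife'], ['meat', 'hair', 'poem']]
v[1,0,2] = 'chest'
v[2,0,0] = 'meat'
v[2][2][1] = 'union'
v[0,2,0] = 'music'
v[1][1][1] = 'skill'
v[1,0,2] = 'chest'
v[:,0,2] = ['maintenance', 'chest', 'responsibility']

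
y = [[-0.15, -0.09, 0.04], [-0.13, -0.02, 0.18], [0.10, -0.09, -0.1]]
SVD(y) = [[-0.48, 0.76, -0.44],[-0.74, -0.09, 0.66],[0.46, 0.64, 0.61]] @ diag([0.2939704823106704, 0.139508532711982, 0.06417729217240019]) @ [[0.73,0.06,-0.68], [-0.27,-0.89,-0.36], [0.63,-0.45,0.64]]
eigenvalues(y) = [(-0.23+0j), (-0.02+0.11j), (-0.02-0.11j)]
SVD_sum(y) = [[-0.1,-0.01,0.1], [-0.16,-0.01,0.15], [0.10,0.01,-0.09]] + [[-0.03, -0.09, -0.04], [0.0, 0.01, 0.0], [-0.02, -0.08, -0.03]] + [[-0.02, 0.01, -0.02], [0.03, -0.02, 0.03], [0.02, -0.02, 0.02]]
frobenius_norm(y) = 0.33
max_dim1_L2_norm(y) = 0.22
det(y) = -0.00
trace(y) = -0.27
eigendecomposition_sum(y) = [[(-0.18-0j), (-0.03-0j), 0.10-0.00j], [-0.15-0.00j, (-0.03-0j), (0.08-0j)], [(0.04+0j), 0.01+0.00j, (-0.02+0j)]] + [[(0.02+0.01j), -0.03-0.01j, -0.03+0.02j],  [(0.01-0.03j), 0.05j, (0.05+0.03j)],  [0.03+0.01j, (-0.05-0.01j), (-0.04+0.04j)]] + [[0.02-0.01j, -0.03+0.01j, -0.03-0.02j], [(0.01+0.03j), 0.00-0.05j, 0.05-0.03j], [(0.03-0.01j), -0.05+0.01j, -0.04-0.04j]]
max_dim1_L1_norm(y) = 0.33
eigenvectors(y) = [[-0.77+0.00j, (0.39+0.12j), (0.39-0.12j)],[-0.62+0.00j, (-0.14-0.63j), -0.14+0.63j],[0.16+0.00j, 0.65+0.00j, (0.65-0j)]]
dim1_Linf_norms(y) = [0.15, 0.18, 0.1]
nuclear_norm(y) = 0.50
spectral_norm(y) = 0.29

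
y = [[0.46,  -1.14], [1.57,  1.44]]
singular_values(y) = [2.19, 1.12]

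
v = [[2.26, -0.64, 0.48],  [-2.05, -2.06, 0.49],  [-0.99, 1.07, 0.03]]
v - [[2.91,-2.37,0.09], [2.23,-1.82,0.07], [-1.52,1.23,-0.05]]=[[-0.65, 1.73, 0.39], [-4.28, -0.24, 0.42], [0.53, -0.16, 0.08]]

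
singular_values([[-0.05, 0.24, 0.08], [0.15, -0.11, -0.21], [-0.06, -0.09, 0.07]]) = [0.35, 0.2, 0.0]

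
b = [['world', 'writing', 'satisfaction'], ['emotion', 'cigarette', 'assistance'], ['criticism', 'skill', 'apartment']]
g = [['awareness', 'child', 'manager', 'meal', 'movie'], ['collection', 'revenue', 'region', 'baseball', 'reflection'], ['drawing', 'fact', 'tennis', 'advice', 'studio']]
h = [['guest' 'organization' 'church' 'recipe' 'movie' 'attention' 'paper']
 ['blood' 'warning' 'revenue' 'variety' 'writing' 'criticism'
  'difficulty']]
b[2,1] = 'skill'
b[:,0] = ['world', 'emotion', 'criticism']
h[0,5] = 'attention'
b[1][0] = 'emotion'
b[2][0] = 'criticism'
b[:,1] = ['writing', 'cigarette', 'skill']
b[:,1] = ['writing', 'cigarette', 'skill']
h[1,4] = 'writing'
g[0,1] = 'child'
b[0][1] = 'writing'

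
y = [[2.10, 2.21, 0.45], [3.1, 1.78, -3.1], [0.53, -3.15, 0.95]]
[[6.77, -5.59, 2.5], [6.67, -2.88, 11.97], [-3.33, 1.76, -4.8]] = y @ [[1.65,-1.31,0.8], [1.43,-1.08,0.89], [0.32,-1.0,-2.55]]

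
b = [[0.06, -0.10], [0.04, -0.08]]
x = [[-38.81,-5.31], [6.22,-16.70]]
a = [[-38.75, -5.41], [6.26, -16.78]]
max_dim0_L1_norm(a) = 45.01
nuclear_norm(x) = 56.69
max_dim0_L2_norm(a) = 39.25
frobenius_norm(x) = 43.03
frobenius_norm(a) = 43.03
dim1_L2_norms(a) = [39.13, 17.91]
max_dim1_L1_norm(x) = 44.12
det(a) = 684.09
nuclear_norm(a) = 56.74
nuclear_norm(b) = 0.15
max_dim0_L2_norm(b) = 0.13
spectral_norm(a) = 39.36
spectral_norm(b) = 0.15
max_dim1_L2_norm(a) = 39.13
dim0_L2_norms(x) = [39.31, 17.52]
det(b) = -0.00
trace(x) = -55.51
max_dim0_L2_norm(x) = 39.31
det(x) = 681.16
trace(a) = -55.53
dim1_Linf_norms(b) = [0.1, 0.08]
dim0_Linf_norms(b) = [0.06, 0.1]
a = b + x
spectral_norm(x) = 39.41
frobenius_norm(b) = 0.15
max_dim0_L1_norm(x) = 45.03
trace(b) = -0.02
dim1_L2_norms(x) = [39.17, 17.82]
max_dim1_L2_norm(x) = 39.17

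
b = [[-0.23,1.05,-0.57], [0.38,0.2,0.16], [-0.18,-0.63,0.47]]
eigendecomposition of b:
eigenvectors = [[-0.91, 0.63, -0.3],[0.40, 0.2, 0.34],[0.08, -0.75, 0.89]]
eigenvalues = [-0.64, 0.79, 0.29]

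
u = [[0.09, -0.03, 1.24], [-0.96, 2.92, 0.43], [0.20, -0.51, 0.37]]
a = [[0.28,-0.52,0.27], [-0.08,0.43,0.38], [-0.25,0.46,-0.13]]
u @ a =[[-0.28,0.51,-0.15], [-0.61,1.95,0.79], [0.0,-0.15,-0.19]]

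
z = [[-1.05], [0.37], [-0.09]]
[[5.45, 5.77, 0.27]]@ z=[[-3.61]]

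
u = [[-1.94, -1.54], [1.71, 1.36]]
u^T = [[-1.94, 1.71], [-1.54, 1.36]]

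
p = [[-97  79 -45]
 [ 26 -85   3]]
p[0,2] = -45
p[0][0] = -97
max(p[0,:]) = 79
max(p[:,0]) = 26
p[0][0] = -97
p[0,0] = -97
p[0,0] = -97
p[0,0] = -97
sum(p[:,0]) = -71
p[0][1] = 79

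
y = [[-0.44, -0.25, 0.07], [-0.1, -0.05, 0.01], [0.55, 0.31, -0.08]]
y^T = [[-0.44, -0.10, 0.55], [-0.25, -0.05, 0.31], [0.07, 0.01, -0.08]]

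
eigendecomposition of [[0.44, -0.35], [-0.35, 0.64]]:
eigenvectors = [[-0.80, 0.6],[-0.60, -0.80]]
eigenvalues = [0.18, 0.9]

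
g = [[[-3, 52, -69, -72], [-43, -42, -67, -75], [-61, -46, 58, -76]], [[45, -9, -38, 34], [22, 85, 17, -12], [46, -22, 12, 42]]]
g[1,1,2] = 17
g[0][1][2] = -67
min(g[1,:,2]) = -38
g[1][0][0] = 45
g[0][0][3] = -72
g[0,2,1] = -46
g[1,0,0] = 45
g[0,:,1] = [52, -42, -46]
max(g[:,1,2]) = 17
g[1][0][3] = 34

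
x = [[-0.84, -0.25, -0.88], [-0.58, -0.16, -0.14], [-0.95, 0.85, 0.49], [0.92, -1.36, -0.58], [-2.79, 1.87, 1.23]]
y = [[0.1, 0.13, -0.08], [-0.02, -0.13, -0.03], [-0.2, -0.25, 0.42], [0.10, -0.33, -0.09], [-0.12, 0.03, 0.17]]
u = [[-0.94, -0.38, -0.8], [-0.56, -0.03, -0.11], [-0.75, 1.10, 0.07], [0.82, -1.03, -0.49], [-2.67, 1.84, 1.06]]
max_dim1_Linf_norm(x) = 2.79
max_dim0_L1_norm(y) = 0.87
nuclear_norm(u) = 5.82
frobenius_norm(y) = 0.71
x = y + u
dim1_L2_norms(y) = [0.18, 0.13, 0.53, 0.36, 0.21]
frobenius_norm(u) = 4.17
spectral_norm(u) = 3.90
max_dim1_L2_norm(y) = 0.53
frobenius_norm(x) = 4.43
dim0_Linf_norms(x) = [2.79, 1.87, 1.23]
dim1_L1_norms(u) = [2.12, 0.7, 1.92, 2.34, 5.57]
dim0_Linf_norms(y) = [0.2, 0.33, 0.42]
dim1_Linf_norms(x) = [0.88, 0.58, 0.95, 1.36, 2.79]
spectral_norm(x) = 4.18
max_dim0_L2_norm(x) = 3.25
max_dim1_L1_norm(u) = 5.57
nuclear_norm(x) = 6.03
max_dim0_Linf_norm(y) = 0.42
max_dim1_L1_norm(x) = 5.89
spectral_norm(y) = 0.58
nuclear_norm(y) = 1.05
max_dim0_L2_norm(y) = 0.47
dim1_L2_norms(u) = [1.29, 0.57, 1.33, 1.4, 3.41]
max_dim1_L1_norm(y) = 0.87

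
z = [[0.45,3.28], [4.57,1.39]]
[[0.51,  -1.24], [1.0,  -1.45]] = z @ [[0.18, -0.21], [0.13, -0.35]]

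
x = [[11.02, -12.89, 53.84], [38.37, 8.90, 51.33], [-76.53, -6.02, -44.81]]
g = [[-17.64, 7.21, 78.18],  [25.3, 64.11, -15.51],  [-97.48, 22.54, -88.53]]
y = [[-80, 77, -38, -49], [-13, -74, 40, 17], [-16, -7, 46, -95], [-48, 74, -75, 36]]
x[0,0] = 11.02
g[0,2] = 78.18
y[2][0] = -16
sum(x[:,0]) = -27.14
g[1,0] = 25.3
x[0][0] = 11.02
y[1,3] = 17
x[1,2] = 51.33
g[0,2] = 78.18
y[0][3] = -49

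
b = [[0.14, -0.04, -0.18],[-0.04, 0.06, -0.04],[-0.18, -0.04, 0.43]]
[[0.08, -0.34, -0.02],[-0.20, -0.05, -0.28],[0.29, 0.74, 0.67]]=b @ [[2.87,-2.36,5.15], [-0.23,-2.08,1.28], [1.85,0.54,3.83]]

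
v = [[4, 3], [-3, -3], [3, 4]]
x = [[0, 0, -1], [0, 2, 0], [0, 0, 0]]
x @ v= [[-3, -4], [-6, -6], [0, 0]]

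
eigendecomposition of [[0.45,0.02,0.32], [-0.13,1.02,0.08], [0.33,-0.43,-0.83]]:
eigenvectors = [[0.23, 0.96, -0.1], [0.06, 0.22, 0.96], [-0.97, 0.17, -0.24]]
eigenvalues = [-0.88, 0.51, 1.01]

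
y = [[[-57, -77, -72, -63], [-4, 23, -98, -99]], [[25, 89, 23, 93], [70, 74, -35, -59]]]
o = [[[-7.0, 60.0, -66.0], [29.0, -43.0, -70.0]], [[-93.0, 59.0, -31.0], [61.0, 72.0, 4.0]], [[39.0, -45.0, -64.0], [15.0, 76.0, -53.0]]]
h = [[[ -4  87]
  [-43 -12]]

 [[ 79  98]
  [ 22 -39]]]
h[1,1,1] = -39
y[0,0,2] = -72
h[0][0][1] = 87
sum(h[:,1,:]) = -72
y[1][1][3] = -59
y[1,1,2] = -35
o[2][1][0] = 15.0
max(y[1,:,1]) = 89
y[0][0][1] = -77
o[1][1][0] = 61.0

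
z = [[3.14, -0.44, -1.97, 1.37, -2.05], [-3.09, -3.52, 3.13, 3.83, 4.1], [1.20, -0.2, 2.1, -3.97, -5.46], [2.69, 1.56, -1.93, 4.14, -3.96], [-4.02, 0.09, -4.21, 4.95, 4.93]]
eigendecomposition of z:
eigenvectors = [[(-0.05+0.18j), -0.05-0.18j, (-0.5+0j), (0.19+0.03j), (0.19-0.03j)], [(0.03+0.08j), (0.03-0.08j), (0.37+0j), 0.94+0.00j, 0.94-0.00j], [(-0.56-0.03j), (-0.56+0.03j), (0.6+0j), (0.11+0.05j), 0.11-0.05j], [-0.23+0.40j, (-0.23-0.4j), (0.24+0j), -0.12+0.02j, -0.12-0.02j], [(0.65+0j), (0.65-0j), (-0.44+0j), 0.21+0.04j, (0.21-0.04j)]]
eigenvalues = [(7.06+2.22j), (7.06-2.22j), (3.38+0j), (-3.35+0.28j), (-3.35-0.28j)]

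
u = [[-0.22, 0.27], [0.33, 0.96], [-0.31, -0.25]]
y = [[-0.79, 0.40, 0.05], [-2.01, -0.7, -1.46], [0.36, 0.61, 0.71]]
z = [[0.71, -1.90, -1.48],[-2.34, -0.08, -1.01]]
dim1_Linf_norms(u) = [0.27, 0.96, 0.31]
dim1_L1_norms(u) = [0.49, 1.29, 0.56]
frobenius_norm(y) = 2.91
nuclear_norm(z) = 5.06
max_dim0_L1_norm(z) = 3.05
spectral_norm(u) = 1.09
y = u @ z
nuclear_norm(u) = 1.45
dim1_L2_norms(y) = [0.89, 2.58, 1.0]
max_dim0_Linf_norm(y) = 2.01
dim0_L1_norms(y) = [3.16, 1.71, 2.22]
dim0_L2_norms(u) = [0.5, 1.03]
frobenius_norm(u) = 1.14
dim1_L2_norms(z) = [2.51, 2.55]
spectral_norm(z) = 2.55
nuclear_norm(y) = 3.68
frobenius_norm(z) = 3.58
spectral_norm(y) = 2.76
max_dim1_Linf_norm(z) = 2.34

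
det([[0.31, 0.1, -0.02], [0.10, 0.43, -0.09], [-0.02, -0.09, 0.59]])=0.070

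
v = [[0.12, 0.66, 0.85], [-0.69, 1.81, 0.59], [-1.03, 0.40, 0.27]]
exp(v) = [[0.03, 2.02, 1.20], [-2.37, 5.45, 0.98], [-1.26, 0.37, 0.88]]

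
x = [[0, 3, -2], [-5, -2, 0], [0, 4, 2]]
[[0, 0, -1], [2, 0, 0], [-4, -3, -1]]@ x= [[0, -4, -2], [0, 6, -4], [15, -10, 6]]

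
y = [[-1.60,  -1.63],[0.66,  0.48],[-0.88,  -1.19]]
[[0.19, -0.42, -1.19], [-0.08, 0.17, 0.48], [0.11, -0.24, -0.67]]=y@[[-0.11, 0.24, 0.68], [-0.01, 0.02, 0.06]]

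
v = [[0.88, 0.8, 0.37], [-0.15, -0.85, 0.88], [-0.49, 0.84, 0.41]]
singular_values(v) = [1.49, 1.04, 0.94]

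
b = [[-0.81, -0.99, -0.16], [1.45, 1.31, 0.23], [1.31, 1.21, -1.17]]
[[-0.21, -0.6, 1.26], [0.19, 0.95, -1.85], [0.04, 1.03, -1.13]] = b @[[-0.23, 0.41, -0.44], [0.38, 0.29, -0.85], [0.10, -0.12, -0.41]]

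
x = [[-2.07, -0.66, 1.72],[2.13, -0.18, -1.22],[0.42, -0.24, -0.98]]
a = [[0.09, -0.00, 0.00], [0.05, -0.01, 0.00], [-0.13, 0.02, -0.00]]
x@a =[[-0.44, 0.04, 0.0],[0.34, -0.02, 0.00],[0.15, -0.02, 0.0]]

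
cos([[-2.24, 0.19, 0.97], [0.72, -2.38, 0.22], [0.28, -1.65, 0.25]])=[[-0.43, 0.22, 0.60], [0.53, -0.50, 0.10], [0.23, -1.03, 1.13]]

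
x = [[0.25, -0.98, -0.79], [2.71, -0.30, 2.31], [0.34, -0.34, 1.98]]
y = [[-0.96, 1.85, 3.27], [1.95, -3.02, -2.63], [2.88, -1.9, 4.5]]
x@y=[[-4.43, 4.92, -0.16], [3.47, 1.53, 20.05], [4.71, -2.11, 10.92]]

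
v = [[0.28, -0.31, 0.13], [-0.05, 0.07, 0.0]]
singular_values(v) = [0.45, 0.03]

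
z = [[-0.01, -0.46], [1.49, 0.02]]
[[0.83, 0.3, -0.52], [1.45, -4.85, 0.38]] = z@ [[1.0, -3.25, 0.24], [-1.83, -0.59, 1.12]]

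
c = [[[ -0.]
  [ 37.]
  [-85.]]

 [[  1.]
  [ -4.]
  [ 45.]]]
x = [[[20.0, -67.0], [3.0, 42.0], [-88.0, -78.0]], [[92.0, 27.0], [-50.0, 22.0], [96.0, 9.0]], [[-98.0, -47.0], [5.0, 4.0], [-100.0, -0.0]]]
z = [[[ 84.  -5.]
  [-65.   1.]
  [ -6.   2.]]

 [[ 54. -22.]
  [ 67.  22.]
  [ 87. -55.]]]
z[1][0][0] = 54.0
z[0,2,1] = 2.0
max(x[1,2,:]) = 96.0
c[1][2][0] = 45.0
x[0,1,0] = 3.0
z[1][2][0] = 87.0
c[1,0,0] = 1.0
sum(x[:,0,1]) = -87.0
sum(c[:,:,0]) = -6.0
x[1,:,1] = [27.0, 22.0, 9.0]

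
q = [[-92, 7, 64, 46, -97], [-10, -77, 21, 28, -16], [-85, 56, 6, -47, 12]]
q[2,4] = 12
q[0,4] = -97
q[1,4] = -16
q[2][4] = 12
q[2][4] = 12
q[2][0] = -85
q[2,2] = 6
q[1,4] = -16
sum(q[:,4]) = -101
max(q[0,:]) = 64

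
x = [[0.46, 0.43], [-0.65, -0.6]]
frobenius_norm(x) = 1.09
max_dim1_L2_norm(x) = 0.88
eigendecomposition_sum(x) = [[-0.25, -0.19],  [0.28, 0.21]] + [[0.71, 0.62], [-0.93, -0.81]]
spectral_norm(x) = 1.09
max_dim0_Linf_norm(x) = 0.65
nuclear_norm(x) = 1.09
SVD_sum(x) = [[0.46, 0.43],[-0.65, -0.60]] + [[-0.0, 0.0], [-0.00, 0.0]]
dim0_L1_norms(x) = [1.11, 1.03]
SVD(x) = [[-0.58, 0.81], [0.81, 0.58]] @ diag([1.0858128797114537, 0.0032233914935048957]) @ [[-0.73, -0.68], [-0.68, 0.73]]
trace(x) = -0.14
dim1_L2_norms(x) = [0.63, 0.88]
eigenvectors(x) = [[0.66, -0.60], [-0.75, 0.80]]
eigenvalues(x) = [-0.03, -0.11]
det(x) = 0.00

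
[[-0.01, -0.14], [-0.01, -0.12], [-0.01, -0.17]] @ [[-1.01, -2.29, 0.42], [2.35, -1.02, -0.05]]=[[-0.32, 0.17, 0.00], [-0.27, 0.15, 0.00], [-0.39, 0.2, 0.00]]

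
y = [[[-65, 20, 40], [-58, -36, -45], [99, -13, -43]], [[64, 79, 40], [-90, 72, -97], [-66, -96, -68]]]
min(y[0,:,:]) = -65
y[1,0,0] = 64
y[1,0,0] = 64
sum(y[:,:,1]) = 26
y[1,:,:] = [[64, 79, 40], [-90, 72, -97], [-66, -96, -68]]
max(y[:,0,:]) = 79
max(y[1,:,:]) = 79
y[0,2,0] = 99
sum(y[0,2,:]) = 43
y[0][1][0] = -58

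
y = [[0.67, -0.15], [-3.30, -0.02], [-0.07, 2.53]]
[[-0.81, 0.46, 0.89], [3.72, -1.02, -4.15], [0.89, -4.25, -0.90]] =y @ [[-1.13, 0.32, 1.26],  [0.32, -1.67, -0.32]]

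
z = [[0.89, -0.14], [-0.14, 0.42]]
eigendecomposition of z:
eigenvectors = [[0.96, 0.27], [-0.27, 0.96]]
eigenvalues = [0.93, 0.38]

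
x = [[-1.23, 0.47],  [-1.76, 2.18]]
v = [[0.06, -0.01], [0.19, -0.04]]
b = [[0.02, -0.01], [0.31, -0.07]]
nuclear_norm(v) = 0.21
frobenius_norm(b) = 0.32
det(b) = 0.00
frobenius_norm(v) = 0.20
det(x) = -1.85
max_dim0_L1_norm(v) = 0.25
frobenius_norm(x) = 3.10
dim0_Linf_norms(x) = [1.76, 2.18]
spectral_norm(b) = 0.32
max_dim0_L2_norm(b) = 0.31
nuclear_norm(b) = 0.32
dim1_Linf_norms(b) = [0.02, 0.31]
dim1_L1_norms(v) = [0.07, 0.23]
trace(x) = 0.95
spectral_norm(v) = 0.20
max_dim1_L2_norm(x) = 2.8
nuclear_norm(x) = 3.65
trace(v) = 0.02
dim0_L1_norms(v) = [0.25, 0.05]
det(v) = -0.00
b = x @ v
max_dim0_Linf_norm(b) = 0.31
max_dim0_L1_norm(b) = 0.33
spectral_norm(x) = 3.03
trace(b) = -0.05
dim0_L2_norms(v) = [0.2, 0.04]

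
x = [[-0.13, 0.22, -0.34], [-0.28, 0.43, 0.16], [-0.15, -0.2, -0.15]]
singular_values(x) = [0.58, 0.41, 0.21]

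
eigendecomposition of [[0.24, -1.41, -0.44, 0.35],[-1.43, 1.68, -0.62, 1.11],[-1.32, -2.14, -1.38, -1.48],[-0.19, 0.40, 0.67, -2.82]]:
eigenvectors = [[(0.43+0j),0.54+0.00j,-0.13+0.06j,(-0.13-0.06j)], [(-0.85+0j),(0.29+0j),-0.19+0.05j,(-0.19-0.05j)], [(0.32+0j),(-0.77+0j),(0.48+0.29j),0.48-0.29j], [-0.04+0.00j,-0.18+0.00j,0.79+0.00j,(0.79-0j)]]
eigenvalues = [(2.68+0j), (-0+0j), (-2.48+0.26j), (-2.48-0.26j)]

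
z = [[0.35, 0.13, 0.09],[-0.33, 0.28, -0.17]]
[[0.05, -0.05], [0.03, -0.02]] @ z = [[0.03, -0.01, 0.01], [0.02, -0.00, 0.01]]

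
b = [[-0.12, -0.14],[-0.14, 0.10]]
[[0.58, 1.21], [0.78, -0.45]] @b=[[-0.24, 0.04],[-0.03, -0.15]]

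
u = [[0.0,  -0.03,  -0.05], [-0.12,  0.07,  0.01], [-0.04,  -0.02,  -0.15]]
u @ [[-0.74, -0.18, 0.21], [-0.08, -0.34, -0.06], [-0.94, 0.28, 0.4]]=[[0.05, -0.00, -0.02], [0.07, 0.0, -0.03], [0.17, -0.03, -0.07]]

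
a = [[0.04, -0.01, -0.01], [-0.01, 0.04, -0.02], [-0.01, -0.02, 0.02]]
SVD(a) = [[-0.33,-0.88,0.35], [0.85,-0.11,0.51], [-0.41,0.46,0.79]] @ diag([0.05348894217500717, 0.04395931860181206, 0.002551739223180765]) @ [[-0.33, 0.85, -0.41], [-0.88, -0.11, 0.46], [0.35, 0.51, 0.79]]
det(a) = 0.00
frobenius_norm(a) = 0.07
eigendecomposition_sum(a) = [[0.0,  0.00,  0.00], [0.0,  0.0,  0.0], [0.00,  0.0,  0.0]] + [[0.03, 0.00, -0.02], [0.00, 0.00, -0.0], [-0.02, -0.00, 0.01]] + [[0.01, -0.01, 0.01], [-0.01, 0.04, -0.02], [0.01, -0.02, 0.01]]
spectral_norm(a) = 0.05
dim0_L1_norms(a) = [0.06, 0.07, 0.05]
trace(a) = 0.10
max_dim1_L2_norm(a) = 0.05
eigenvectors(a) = [[0.35,0.88,0.33], [0.51,0.11,-0.85], [0.79,-0.46,0.41]]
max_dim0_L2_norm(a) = 0.05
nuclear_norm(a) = 0.10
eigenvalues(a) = [0.0, 0.04, 0.05]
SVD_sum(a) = [[0.01, -0.01, 0.01], [-0.01, 0.04, -0.02], [0.01, -0.02, 0.01]] + [[0.03, 0.0, -0.02],[0.00, 0.00, -0.00],[-0.02, -0.00, 0.01]] + [[0.00, 0.00, 0.0], [0.00, 0.0, 0.0], [0.00, 0.0, 0.0]]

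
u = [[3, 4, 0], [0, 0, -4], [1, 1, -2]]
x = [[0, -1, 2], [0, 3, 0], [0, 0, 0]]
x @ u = [[2, 2, 0], [0, 0, -12], [0, 0, 0]]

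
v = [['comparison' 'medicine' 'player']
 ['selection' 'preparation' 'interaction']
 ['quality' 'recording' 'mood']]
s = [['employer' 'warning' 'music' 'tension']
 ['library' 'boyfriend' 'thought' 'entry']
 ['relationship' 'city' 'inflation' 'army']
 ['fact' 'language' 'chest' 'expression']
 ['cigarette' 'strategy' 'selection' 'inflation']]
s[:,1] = ['warning', 'boyfriend', 'city', 'language', 'strategy']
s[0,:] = ['employer', 'warning', 'music', 'tension']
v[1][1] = 'preparation'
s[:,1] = ['warning', 'boyfriend', 'city', 'language', 'strategy']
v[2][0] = 'quality'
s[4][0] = 'cigarette'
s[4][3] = 'inflation'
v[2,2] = 'mood'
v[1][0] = 'selection'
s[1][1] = 'boyfriend'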